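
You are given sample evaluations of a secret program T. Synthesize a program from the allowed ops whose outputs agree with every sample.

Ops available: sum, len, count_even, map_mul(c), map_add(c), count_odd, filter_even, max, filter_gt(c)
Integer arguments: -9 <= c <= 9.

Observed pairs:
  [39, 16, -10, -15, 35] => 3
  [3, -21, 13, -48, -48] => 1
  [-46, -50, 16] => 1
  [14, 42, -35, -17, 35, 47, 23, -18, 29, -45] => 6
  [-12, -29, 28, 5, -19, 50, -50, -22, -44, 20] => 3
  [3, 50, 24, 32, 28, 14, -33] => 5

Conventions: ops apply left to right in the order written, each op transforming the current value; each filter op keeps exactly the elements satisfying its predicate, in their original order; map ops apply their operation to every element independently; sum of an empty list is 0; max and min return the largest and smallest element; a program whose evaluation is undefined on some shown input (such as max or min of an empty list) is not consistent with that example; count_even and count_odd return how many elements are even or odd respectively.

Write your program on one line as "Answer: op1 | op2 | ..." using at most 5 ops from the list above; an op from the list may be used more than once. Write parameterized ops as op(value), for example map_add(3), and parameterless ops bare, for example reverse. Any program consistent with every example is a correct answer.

map_add(-4) | map_add(2) | filter_gt(7) | len

Check, running the answer program on each example:
  [39, 16, -10, -15, 35] -> [35, 12, -14, -19, 31] -> [37, 14, -12, -17, 33] -> [37, 14, 33] -> 3
  [3, -21, 13, -48, -48] -> [-1, -25, 9, -52, -52] -> [1, -23, 11, -50, -50] -> [11] -> 1
  [-46, -50, 16] -> [-50, -54, 12] -> [-48, -52, 14] -> [14] -> 1
  [14, 42, -35, -17, 35, 47, 23, -18, 29, -45] -> [10, 38, -39, -21, 31, 43, 19, -22, 25, -49] -> [12, 40, -37, -19, 33, 45, 21, -20, 27, -47] -> [12, 40, 33, 45, 21, 27] -> 6
  [-12, -29, 28, 5, -19, 50, -50, -22, -44, 20] -> [-16, -33, 24, 1, -23, 46, -54, -26, -48, 16] -> [-14, -31, 26, 3, -21, 48, -52, -24, -46, 18] -> [26, 48, 18] -> 3
  [3, 50, 24, 32, 28, 14, -33] -> [-1, 46, 20, 28, 24, 10, -37] -> [1, 48, 22, 30, 26, 12, -35] -> [48, 22, 30, 26, 12] -> 5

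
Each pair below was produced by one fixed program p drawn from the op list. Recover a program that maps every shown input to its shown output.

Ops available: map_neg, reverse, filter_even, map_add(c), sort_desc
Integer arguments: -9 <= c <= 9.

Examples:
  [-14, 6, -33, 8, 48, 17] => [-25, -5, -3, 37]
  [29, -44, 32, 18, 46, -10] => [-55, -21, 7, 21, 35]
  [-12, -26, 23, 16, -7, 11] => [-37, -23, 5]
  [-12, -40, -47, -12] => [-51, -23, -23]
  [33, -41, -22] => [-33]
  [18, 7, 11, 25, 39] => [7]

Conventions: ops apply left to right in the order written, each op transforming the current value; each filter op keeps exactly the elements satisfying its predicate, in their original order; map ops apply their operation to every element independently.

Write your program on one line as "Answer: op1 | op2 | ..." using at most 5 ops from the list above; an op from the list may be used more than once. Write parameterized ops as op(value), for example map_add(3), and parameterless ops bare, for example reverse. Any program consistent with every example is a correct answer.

sort_desc | filter_even | map_add(-2) | map_add(-9) | reverse

Check, running the answer program on each example:
  [-14, 6, -33, 8, 48, 17] -> [48, 17, 8, 6, -14, -33] -> [48, 8, 6, -14] -> [46, 6, 4, -16] -> [37, -3, -5, -25] -> [-25, -5, -3, 37]
  [29, -44, 32, 18, 46, -10] -> [46, 32, 29, 18, -10, -44] -> [46, 32, 18, -10, -44] -> [44, 30, 16, -12, -46] -> [35, 21, 7, -21, -55] -> [-55, -21, 7, 21, 35]
  [-12, -26, 23, 16, -7, 11] -> [23, 16, 11, -7, -12, -26] -> [16, -12, -26] -> [14, -14, -28] -> [5, -23, -37] -> [-37, -23, 5]
  [-12, -40, -47, -12] -> [-12, -12, -40, -47] -> [-12, -12, -40] -> [-14, -14, -42] -> [-23, -23, -51] -> [-51, -23, -23]
  [33, -41, -22] -> [33, -22, -41] -> [-22] -> [-24] -> [-33] -> [-33]
  [18, 7, 11, 25, 39] -> [39, 25, 18, 11, 7] -> [18] -> [16] -> [7] -> [7]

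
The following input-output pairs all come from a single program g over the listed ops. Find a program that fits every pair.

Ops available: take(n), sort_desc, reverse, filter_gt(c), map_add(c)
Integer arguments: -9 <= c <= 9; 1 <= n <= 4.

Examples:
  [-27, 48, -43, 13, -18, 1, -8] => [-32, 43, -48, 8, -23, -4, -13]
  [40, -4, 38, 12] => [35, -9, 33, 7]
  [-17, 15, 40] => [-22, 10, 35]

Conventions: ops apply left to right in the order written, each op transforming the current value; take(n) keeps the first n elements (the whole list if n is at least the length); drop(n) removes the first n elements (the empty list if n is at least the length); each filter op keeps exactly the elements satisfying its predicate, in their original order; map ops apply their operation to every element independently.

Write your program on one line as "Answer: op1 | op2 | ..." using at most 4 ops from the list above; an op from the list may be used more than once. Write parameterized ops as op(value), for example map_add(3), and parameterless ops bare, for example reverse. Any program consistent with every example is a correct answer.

map_add(1) | map_add(-8) | map_add(-7) | map_add(9)

Check, running the answer program on each example:
  [-27, 48, -43, 13, -18, 1, -8] -> [-26, 49, -42, 14, -17, 2, -7] -> [-34, 41, -50, 6, -25, -6, -15] -> [-41, 34, -57, -1, -32, -13, -22] -> [-32, 43, -48, 8, -23, -4, -13]
  [40, -4, 38, 12] -> [41, -3, 39, 13] -> [33, -11, 31, 5] -> [26, -18, 24, -2] -> [35, -9, 33, 7]
  [-17, 15, 40] -> [-16, 16, 41] -> [-24, 8, 33] -> [-31, 1, 26] -> [-22, 10, 35]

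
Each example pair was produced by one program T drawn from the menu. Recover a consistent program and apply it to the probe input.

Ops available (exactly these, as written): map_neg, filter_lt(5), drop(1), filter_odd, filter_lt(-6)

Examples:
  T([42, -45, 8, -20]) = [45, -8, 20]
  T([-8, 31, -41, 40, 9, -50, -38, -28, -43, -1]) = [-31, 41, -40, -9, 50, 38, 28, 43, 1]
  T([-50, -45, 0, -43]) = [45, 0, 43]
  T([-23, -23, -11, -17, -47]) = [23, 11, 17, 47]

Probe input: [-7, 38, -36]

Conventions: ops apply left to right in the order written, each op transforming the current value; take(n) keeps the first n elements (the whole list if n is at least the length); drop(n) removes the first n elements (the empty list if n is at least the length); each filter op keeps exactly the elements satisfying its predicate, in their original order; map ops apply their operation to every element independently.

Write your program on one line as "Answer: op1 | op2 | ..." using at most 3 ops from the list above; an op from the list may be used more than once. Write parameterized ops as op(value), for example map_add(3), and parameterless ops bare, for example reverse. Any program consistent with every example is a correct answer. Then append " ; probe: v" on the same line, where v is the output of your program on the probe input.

drop(1) | map_neg ; probe: [-38, 36]

Check, running the answer program on each example:
  [42, -45, 8, -20] -> [-45, 8, -20] -> [45, -8, 20]
  [-8, 31, -41, 40, 9, -50, -38, -28, -43, -1] -> [31, -41, 40, 9, -50, -38, -28, -43, -1] -> [-31, 41, -40, -9, 50, 38, 28, 43, 1]
  [-50, -45, 0, -43] -> [-45, 0, -43] -> [45, 0, 43]
  [-23, -23, -11, -17, -47] -> [-23, -11, -17, -47] -> [23, 11, 17, 47]
  probe: [-7, 38, -36] -> [38, -36] -> [-38, 36]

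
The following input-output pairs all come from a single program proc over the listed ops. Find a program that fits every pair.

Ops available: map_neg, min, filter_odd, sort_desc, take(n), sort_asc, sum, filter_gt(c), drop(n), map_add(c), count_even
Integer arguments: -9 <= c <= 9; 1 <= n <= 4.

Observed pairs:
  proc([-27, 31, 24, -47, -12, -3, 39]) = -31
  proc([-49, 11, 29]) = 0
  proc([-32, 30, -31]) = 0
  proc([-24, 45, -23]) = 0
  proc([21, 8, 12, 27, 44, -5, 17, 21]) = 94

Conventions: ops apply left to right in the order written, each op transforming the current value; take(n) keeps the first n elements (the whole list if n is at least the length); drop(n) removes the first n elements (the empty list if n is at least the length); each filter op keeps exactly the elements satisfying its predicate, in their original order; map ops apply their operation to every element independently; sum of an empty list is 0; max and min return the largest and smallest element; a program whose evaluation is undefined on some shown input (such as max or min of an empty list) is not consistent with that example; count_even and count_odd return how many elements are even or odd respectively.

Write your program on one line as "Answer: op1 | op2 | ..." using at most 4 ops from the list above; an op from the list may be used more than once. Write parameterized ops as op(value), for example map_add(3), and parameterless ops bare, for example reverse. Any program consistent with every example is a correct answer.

map_add(-5) | map_add(3) | drop(3) | sum

Check, running the answer program on each example:
  [-27, 31, 24, -47, -12, -3, 39] -> [-32, 26, 19, -52, -17, -8, 34] -> [-29, 29, 22, -49, -14, -5, 37] -> [-49, -14, -5, 37] -> -31
  [-49, 11, 29] -> [-54, 6, 24] -> [-51, 9, 27] -> [] -> 0
  [-32, 30, -31] -> [-37, 25, -36] -> [-34, 28, -33] -> [] -> 0
  [-24, 45, -23] -> [-29, 40, -28] -> [-26, 43, -25] -> [] -> 0
  [21, 8, 12, 27, 44, -5, 17, 21] -> [16, 3, 7, 22, 39, -10, 12, 16] -> [19, 6, 10, 25, 42, -7, 15, 19] -> [25, 42, -7, 15, 19] -> 94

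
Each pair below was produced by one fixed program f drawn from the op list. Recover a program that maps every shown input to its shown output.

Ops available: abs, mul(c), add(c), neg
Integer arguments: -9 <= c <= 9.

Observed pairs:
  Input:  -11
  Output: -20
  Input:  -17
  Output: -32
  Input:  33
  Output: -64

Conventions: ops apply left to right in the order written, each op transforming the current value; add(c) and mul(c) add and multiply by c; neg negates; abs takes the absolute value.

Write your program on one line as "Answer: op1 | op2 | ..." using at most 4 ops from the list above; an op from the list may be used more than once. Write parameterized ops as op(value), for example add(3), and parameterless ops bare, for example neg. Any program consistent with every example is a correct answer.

abs | mul(-2) | add(2)

Check, running the answer program on each example:
  -11 -> 11 -> -22 -> -20
  -17 -> 17 -> -34 -> -32
  33 -> 33 -> -66 -> -64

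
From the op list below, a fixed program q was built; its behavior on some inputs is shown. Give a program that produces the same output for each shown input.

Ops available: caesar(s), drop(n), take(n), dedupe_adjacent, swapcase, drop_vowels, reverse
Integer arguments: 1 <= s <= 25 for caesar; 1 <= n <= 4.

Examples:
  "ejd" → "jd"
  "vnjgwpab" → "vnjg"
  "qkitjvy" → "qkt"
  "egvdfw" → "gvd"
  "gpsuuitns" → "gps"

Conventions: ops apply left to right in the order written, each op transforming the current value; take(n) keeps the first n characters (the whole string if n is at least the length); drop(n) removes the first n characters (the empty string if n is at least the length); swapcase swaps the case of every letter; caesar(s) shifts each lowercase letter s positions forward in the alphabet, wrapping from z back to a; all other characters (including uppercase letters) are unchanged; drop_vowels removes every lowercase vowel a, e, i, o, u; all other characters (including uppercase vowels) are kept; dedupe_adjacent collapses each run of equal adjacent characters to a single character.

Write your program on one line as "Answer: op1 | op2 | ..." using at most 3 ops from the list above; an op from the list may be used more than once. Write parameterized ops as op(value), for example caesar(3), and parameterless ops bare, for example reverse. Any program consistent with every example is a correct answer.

take(4) | drop_vowels

Check, running the answer program on each example:
  "ejd" -> "ejd" -> "jd"
  "vnjgwpab" -> "vnjg" -> "vnjg"
  "qkitjvy" -> "qkit" -> "qkt"
  "egvdfw" -> "egvd" -> "gvd"
  "gpsuuitns" -> "gpsu" -> "gps"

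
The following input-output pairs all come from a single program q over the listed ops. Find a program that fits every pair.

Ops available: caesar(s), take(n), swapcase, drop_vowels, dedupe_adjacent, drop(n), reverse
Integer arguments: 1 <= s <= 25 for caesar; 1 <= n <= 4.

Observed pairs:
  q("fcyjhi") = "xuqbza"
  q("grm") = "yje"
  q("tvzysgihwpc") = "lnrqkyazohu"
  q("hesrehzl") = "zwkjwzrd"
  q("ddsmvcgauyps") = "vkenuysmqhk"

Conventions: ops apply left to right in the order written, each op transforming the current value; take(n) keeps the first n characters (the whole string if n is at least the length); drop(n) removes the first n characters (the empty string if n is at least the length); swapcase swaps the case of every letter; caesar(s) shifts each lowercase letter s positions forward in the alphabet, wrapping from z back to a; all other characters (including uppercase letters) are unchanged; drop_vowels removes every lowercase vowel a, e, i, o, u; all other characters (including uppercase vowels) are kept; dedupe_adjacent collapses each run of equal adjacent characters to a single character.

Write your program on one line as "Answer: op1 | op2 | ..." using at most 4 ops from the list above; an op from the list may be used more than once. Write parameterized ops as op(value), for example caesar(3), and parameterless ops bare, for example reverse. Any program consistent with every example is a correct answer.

caesar(18) | reverse | dedupe_adjacent | reverse

Check, running the answer program on each example:
  "fcyjhi" -> "xuqbza" -> "azbqux" -> "azbqux" -> "xuqbza"
  "grm" -> "yje" -> "ejy" -> "ejy" -> "yje"
  "tvzysgihwpc" -> "lnrqkyazohu" -> "uhozaykqrnl" -> "uhozaykqrnl" -> "lnrqkyazohu"
  "hesrehzl" -> "zwkjwzrd" -> "drzwjkwz" -> "drzwjkwz" -> "zwkjwzrd"
  "ddsmvcgauyps" -> "vvkenuysmqhk" -> "khqmsyunekvv" -> "khqmsyunekv" -> "vkenuysmqhk"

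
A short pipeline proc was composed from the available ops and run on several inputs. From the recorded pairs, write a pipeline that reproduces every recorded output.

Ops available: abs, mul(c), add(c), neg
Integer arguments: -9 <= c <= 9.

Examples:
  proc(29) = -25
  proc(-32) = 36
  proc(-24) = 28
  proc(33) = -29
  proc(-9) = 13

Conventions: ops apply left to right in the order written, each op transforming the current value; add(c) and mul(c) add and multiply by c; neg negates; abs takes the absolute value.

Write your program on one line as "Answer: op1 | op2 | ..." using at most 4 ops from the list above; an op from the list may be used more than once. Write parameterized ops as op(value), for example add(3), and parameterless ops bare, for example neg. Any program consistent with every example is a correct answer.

add(-7) | neg | add(-3)

Check, running the answer program on each example:
  29 -> 22 -> -22 -> -25
  -32 -> -39 -> 39 -> 36
  -24 -> -31 -> 31 -> 28
  33 -> 26 -> -26 -> -29
  -9 -> -16 -> 16 -> 13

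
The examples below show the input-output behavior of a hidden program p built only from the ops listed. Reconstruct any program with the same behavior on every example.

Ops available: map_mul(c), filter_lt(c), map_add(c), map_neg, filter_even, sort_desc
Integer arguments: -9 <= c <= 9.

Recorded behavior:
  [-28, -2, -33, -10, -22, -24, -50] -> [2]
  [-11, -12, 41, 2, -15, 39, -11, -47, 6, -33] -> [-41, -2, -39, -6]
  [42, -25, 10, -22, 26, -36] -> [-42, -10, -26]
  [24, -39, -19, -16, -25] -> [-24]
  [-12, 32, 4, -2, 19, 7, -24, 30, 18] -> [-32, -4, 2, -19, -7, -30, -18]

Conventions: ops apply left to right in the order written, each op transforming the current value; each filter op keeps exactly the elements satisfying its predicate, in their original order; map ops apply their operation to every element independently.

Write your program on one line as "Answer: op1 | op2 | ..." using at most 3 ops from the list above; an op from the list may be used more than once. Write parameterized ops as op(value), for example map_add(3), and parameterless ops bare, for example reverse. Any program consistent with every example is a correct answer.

map_neg | filter_lt(9)

Check, running the answer program on each example:
  [-28, -2, -33, -10, -22, -24, -50] -> [28, 2, 33, 10, 22, 24, 50] -> [2]
  [-11, -12, 41, 2, -15, 39, -11, -47, 6, -33] -> [11, 12, -41, -2, 15, -39, 11, 47, -6, 33] -> [-41, -2, -39, -6]
  [42, -25, 10, -22, 26, -36] -> [-42, 25, -10, 22, -26, 36] -> [-42, -10, -26]
  [24, -39, -19, -16, -25] -> [-24, 39, 19, 16, 25] -> [-24]
  [-12, 32, 4, -2, 19, 7, -24, 30, 18] -> [12, -32, -4, 2, -19, -7, 24, -30, -18] -> [-32, -4, 2, -19, -7, -30, -18]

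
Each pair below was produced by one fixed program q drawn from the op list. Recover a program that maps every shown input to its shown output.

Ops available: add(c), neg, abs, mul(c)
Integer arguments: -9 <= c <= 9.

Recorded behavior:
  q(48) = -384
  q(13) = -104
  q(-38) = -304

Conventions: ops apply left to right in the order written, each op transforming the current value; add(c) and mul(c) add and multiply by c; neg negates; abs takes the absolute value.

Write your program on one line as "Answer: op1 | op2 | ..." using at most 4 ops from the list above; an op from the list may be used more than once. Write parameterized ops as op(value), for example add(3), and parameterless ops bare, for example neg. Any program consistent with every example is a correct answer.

neg | abs | mul(-8)

Check, running the answer program on each example:
  48 -> -48 -> 48 -> -384
  13 -> -13 -> 13 -> -104
  -38 -> 38 -> 38 -> -304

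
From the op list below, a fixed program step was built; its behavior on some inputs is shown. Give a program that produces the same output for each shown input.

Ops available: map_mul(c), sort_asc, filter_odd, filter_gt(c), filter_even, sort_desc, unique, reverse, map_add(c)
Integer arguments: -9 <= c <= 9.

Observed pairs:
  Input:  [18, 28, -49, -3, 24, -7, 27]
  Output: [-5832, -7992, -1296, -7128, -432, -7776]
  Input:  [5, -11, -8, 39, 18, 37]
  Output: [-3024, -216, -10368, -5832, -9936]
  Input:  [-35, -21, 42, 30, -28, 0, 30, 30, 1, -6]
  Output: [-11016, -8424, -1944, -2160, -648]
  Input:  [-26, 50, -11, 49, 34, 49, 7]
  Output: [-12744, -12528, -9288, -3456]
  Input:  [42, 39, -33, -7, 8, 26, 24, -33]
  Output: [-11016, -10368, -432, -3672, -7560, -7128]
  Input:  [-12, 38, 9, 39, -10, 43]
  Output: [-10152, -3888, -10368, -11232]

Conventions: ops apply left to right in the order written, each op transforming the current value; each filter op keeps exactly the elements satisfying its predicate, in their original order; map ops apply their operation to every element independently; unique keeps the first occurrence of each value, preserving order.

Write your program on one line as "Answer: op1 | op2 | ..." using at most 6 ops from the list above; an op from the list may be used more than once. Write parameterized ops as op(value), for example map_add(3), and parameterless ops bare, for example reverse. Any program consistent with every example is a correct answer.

unique | map_add(9) | map_mul(6) | map_mul(9) | filter_gt(-2) | map_mul(-4)

Check, running the answer program on each example:
  [18, 28, -49, -3, 24, -7, 27] -> [18, 28, -49, -3, 24, -7, 27] -> [27, 37, -40, 6, 33, 2, 36] -> [162, 222, -240, 36, 198, 12, 216] -> [1458, 1998, -2160, 324, 1782, 108, 1944] -> [1458, 1998, 324, 1782, 108, 1944] -> [-5832, -7992, -1296, -7128, -432, -7776]
  [5, -11, -8, 39, 18, 37] -> [5, -11, -8, 39, 18, 37] -> [14, -2, 1, 48, 27, 46] -> [84, -12, 6, 288, 162, 276] -> [756, -108, 54, 2592, 1458, 2484] -> [756, 54, 2592, 1458, 2484] -> [-3024, -216, -10368, -5832, -9936]
  [-35, -21, 42, 30, -28, 0, 30, 30, 1, -6] -> [-35, -21, 42, 30, -28, 0, 1, -6] -> [-26, -12, 51, 39, -19, 9, 10, 3] -> [-156, -72, 306, 234, -114, 54, 60, 18] -> [-1404, -648, 2754, 2106, -1026, 486, 540, 162] -> [2754, 2106, 486, 540, 162] -> [-11016, -8424, -1944, -2160, -648]
  [-26, 50, -11, 49, 34, 49, 7] -> [-26, 50, -11, 49, 34, 7] -> [-17, 59, -2, 58, 43, 16] -> [-102, 354, -12, 348, 258, 96] -> [-918, 3186, -108, 3132, 2322, 864] -> [3186, 3132, 2322, 864] -> [-12744, -12528, -9288, -3456]
  [42, 39, -33, -7, 8, 26, 24, -33] -> [42, 39, -33, -7, 8, 26, 24] -> [51, 48, -24, 2, 17, 35, 33] -> [306, 288, -144, 12, 102, 210, 198] -> [2754, 2592, -1296, 108, 918, 1890, 1782] -> [2754, 2592, 108, 918, 1890, 1782] -> [-11016, -10368, -432, -3672, -7560, -7128]
  [-12, 38, 9, 39, -10, 43] -> [-12, 38, 9, 39, -10, 43] -> [-3, 47, 18, 48, -1, 52] -> [-18, 282, 108, 288, -6, 312] -> [-162, 2538, 972, 2592, -54, 2808] -> [2538, 972, 2592, 2808] -> [-10152, -3888, -10368, -11232]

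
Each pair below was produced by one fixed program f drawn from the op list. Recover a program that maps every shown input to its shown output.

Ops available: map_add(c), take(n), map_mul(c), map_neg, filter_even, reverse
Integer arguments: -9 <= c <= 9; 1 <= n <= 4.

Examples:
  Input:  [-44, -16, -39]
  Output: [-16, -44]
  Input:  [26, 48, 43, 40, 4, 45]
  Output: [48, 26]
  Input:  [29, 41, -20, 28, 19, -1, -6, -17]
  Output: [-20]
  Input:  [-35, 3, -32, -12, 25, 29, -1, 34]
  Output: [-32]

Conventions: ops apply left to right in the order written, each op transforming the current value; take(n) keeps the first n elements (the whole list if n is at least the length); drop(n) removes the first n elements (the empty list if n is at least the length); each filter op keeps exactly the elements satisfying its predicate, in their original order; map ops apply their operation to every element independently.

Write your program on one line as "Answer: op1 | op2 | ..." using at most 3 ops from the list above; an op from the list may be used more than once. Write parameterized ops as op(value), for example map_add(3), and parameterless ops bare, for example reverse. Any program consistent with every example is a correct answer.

take(3) | filter_even | reverse

Check, running the answer program on each example:
  [-44, -16, -39] -> [-44, -16, -39] -> [-44, -16] -> [-16, -44]
  [26, 48, 43, 40, 4, 45] -> [26, 48, 43] -> [26, 48] -> [48, 26]
  [29, 41, -20, 28, 19, -1, -6, -17] -> [29, 41, -20] -> [-20] -> [-20]
  [-35, 3, -32, -12, 25, 29, -1, 34] -> [-35, 3, -32] -> [-32] -> [-32]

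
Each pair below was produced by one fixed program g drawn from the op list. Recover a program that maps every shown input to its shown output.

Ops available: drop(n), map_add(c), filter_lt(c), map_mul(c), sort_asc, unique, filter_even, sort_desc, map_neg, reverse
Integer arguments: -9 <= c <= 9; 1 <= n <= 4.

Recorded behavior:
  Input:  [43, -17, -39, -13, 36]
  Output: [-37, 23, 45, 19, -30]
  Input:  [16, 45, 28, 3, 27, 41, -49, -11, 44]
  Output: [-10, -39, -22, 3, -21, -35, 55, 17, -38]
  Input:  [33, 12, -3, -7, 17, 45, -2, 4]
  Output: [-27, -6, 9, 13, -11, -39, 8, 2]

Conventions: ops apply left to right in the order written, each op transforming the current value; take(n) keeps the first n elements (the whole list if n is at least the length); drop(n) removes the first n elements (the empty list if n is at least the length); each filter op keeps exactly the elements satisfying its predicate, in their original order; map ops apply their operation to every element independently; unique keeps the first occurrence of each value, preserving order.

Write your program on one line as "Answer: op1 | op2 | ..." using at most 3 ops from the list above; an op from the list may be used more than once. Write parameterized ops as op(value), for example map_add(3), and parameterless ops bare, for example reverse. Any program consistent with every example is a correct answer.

map_add(-6) | map_neg

Check, running the answer program on each example:
  [43, -17, -39, -13, 36] -> [37, -23, -45, -19, 30] -> [-37, 23, 45, 19, -30]
  [16, 45, 28, 3, 27, 41, -49, -11, 44] -> [10, 39, 22, -3, 21, 35, -55, -17, 38] -> [-10, -39, -22, 3, -21, -35, 55, 17, -38]
  [33, 12, -3, -7, 17, 45, -2, 4] -> [27, 6, -9, -13, 11, 39, -8, -2] -> [-27, -6, 9, 13, -11, -39, 8, 2]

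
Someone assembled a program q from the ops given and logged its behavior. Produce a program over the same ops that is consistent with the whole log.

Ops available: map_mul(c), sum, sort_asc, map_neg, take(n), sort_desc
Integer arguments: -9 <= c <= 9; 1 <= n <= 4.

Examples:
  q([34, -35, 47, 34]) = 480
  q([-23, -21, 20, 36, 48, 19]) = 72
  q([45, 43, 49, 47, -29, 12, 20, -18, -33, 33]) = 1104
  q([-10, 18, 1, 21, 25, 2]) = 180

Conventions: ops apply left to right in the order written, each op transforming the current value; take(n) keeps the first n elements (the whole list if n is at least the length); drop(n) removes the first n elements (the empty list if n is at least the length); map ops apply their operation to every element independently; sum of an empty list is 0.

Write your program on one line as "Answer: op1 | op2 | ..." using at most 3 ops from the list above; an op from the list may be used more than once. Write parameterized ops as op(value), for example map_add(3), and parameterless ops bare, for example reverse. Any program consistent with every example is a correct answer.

map_mul(6) | take(4) | sum

Check, running the answer program on each example:
  [34, -35, 47, 34] -> [204, -210, 282, 204] -> [204, -210, 282, 204] -> 480
  [-23, -21, 20, 36, 48, 19] -> [-138, -126, 120, 216, 288, 114] -> [-138, -126, 120, 216] -> 72
  [45, 43, 49, 47, -29, 12, 20, -18, -33, 33] -> [270, 258, 294, 282, -174, 72, 120, -108, -198, 198] -> [270, 258, 294, 282] -> 1104
  [-10, 18, 1, 21, 25, 2] -> [-60, 108, 6, 126, 150, 12] -> [-60, 108, 6, 126] -> 180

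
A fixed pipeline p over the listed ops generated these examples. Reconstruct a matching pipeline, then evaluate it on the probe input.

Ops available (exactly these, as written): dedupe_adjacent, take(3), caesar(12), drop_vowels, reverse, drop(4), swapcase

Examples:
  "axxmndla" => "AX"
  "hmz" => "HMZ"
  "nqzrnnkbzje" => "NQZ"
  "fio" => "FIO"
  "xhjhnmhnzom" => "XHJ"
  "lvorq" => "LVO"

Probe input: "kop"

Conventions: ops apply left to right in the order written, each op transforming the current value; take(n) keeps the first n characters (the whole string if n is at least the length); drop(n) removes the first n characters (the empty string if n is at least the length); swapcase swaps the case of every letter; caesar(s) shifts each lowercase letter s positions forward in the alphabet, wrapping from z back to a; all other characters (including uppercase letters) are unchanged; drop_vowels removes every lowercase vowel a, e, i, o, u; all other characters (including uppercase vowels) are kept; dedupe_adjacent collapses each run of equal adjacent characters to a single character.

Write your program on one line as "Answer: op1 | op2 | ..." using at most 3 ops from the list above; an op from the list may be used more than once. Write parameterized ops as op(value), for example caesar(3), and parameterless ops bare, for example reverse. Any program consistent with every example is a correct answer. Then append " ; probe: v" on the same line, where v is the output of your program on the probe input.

swapcase | take(3) | dedupe_adjacent ; probe: "KOP"

Check, running the answer program on each example:
  "axxmndla" -> "AXXMNDLA" -> "AXX" -> "AX"
  "hmz" -> "HMZ" -> "HMZ" -> "HMZ"
  "nqzrnnkbzje" -> "NQZRNNKBZJE" -> "NQZ" -> "NQZ"
  "fio" -> "FIO" -> "FIO" -> "FIO"
  "xhjhnmhnzom" -> "XHJHNMHNZOM" -> "XHJ" -> "XHJ"
  "lvorq" -> "LVORQ" -> "LVO" -> "LVO"
  probe: "kop" -> "KOP" -> "KOP" -> "KOP"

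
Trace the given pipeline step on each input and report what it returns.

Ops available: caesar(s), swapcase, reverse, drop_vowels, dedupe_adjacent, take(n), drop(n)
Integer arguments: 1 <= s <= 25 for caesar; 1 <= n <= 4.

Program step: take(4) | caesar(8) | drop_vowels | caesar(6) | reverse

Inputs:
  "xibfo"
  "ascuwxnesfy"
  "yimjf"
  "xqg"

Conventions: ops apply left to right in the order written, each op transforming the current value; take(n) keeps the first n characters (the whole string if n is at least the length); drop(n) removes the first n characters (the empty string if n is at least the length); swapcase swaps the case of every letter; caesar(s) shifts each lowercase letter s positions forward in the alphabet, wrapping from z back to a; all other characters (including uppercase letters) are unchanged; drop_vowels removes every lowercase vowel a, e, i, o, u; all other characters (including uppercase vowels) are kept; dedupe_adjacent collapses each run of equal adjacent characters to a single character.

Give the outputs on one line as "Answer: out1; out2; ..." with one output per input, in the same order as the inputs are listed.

"tpwl"; "iq"; "xwm"; "el"

Execution, op by op:
  "xibfo" -> "xibf" -> "fqjn" -> "fqjn" -> "lwpt" -> "tpwl"
  "ascuwxnesfy" -> "ascu" -> "iakc" -> "kc" -> "qi" -> "iq"
  "yimjf" -> "yimj" -> "gqur" -> "gqr" -> "mwx" -> "xwm"
  "xqg" -> "xqg" -> "fyo" -> "fy" -> "le" -> "el"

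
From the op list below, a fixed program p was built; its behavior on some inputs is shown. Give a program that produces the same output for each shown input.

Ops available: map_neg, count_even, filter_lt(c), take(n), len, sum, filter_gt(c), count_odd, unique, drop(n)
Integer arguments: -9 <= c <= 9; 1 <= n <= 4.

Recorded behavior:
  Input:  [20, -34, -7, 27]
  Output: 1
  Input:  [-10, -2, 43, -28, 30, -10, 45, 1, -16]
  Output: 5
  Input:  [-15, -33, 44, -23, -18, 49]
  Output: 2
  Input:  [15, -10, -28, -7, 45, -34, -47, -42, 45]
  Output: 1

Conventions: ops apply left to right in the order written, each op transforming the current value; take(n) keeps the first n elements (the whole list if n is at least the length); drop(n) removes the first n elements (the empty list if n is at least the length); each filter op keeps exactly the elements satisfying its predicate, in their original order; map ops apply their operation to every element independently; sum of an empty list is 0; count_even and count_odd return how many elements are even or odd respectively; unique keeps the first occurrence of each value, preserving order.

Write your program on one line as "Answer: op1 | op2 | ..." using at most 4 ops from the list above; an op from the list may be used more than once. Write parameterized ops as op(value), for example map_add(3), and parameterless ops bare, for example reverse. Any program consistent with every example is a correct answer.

drop(1) | unique | filter_gt(-7) | len

Check, running the answer program on each example:
  [20, -34, -7, 27] -> [-34, -7, 27] -> [-34, -7, 27] -> [27] -> 1
  [-10, -2, 43, -28, 30, -10, 45, 1, -16] -> [-2, 43, -28, 30, -10, 45, 1, -16] -> [-2, 43, -28, 30, -10, 45, 1, -16] -> [-2, 43, 30, 45, 1] -> 5
  [-15, -33, 44, -23, -18, 49] -> [-33, 44, -23, -18, 49] -> [-33, 44, -23, -18, 49] -> [44, 49] -> 2
  [15, -10, -28, -7, 45, -34, -47, -42, 45] -> [-10, -28, -7, 45, -34, -47, -42, 45] -> [-10, -28, -7, 45, -34, -47, -42] -> [45] -> 1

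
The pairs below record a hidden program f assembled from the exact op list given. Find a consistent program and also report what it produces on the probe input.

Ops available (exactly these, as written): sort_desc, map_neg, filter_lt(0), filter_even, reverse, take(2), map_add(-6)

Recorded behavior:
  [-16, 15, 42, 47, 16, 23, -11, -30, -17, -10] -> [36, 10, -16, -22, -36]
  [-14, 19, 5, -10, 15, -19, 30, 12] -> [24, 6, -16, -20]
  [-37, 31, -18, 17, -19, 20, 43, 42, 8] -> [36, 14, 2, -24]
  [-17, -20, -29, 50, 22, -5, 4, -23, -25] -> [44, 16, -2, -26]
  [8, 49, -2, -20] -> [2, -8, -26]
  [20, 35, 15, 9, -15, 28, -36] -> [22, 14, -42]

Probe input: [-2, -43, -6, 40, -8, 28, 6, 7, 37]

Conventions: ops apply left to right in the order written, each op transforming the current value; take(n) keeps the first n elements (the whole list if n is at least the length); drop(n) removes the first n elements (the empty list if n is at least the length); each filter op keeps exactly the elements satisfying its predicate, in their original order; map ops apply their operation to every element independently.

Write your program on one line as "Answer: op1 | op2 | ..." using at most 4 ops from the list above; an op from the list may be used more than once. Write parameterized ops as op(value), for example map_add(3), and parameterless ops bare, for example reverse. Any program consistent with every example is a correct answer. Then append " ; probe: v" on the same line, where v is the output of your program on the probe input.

filter_even | sort_desc | map_add(-6) ; probe: [34, 22, 0, -8, -12, -14]

Check, running the answer program on each example:
  [-16, 15, 42, 47, 16, 23, -11, -30, -17, -10] -> [-16, 42, 16, -30, -10] -> [42, 16, -10, -16, -30] -> [36, 10, -16, -22, -36]
  [-14, 19, 5, -10, 15, -19, 30, 12] -> [-14, -10, 30, 12] -> [30, 12, -10, -14] -> [24, 6, -16, -20]
  [-37, 31, -18, 17, -19, 20, 43, 42, 8] -> [-18, 20, 42, 8] -> [42, 20, 8, -18] -> [36, 14, 2, -24]
  [-17, -20, -29, 50, 22, -5, 4, -23, -25] -> [-20, 50, 22, 4] -> [50, 22, 4, -20] -> [44, 16, -2, -26]
  [8, 49, -2, -20] -> [8, -2, -20] -> [8, -2, -20] -> [2, -8, -26]
  [20, 35, 15, 9, -15, 28, -36] -> [20, 28, -36] -> [28, 20, -36] -> [22, 14, -42]
  probe: [-2, -43, -6, 40, -8, 28, 6, 7, 37] -> [-2, -6, 40, -8, 28, 6] -> [40, 28, 6, -2, -6, -8] -> [34, 22, 0, -8, -12, -14]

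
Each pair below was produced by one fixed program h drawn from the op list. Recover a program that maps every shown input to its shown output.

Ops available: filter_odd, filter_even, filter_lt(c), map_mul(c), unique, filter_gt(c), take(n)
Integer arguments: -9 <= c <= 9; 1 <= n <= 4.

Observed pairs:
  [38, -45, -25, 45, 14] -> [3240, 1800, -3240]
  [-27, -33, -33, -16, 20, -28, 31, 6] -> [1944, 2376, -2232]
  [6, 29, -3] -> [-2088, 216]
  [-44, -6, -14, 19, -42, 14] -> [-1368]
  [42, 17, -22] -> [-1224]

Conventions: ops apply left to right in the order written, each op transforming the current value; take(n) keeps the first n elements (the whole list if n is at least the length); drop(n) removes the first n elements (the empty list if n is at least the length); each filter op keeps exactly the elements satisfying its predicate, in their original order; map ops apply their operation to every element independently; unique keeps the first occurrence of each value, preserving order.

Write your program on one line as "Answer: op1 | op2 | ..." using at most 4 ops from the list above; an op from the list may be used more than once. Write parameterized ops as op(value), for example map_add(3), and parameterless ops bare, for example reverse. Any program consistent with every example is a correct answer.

filter_odd | map_mul(-9) | unique | map_mul(8)

Check, running the answer program on each example:
  [38, -45, -25, 45, 14] -> [-45, -25, 45] -> [405, 225, -405] -> [405, 225, -405] -> [3240, 1800, -3240]
  [-27, -33, -33, -16, 20, -28, 31, 6] -> [-27, -33, -33, 31] -> [243, 297, 297, -279] -> [243, 297, -279] -> [1944, 2376, -2232]
  [6, 29, -3] -> [29, -3] -> [-261, 27] -> [-261, 27] -> [-2088, 216]
  [-44, -6, -14, 19, -42, 14] -> [19] -> [-171] -> [-171] -> [-1368]
  [42, 17, -22] -> [17] -> [-153] -> [-153] -> [-1224]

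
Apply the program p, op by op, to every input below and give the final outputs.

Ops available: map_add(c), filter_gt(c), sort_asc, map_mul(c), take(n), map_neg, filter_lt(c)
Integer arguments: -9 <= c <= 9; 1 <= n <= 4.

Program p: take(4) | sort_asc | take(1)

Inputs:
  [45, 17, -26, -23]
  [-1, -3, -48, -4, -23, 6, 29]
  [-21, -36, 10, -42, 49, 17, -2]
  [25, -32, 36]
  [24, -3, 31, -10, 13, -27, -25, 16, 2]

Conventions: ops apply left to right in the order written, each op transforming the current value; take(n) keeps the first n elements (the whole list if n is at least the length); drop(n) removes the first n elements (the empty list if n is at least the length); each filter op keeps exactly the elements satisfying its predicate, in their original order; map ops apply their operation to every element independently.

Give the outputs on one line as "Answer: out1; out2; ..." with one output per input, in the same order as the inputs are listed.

[-26]; [-48]; [-42]; [-32]; [-10]

Execution, op by op:
  [45, 17, -26, -23] -> [45, 17, -26, -23] -> [-26, -23, 17, 45] -> [-26]
  [-1, -3, -48, -4, -23, 6, 29] -> [-1, -3, -48, -4] -> [-48, -4, -3, -1] -> [-48]
  [-21, -36, 10, -42, 49, 17, -2] -> [-21, -36, 10, -42] -> [-42, -36, -21, 10] -> [-42]
  [25, -32, 36] -> [25, -32, 36] -> [-32, 25, 36] -> [-32]
  [24, -3, 31, -10, 13, -27, -25, 16, 2] -> [24, -3, 31, -10] -> [-10, -3, 24, 31] -> [-10]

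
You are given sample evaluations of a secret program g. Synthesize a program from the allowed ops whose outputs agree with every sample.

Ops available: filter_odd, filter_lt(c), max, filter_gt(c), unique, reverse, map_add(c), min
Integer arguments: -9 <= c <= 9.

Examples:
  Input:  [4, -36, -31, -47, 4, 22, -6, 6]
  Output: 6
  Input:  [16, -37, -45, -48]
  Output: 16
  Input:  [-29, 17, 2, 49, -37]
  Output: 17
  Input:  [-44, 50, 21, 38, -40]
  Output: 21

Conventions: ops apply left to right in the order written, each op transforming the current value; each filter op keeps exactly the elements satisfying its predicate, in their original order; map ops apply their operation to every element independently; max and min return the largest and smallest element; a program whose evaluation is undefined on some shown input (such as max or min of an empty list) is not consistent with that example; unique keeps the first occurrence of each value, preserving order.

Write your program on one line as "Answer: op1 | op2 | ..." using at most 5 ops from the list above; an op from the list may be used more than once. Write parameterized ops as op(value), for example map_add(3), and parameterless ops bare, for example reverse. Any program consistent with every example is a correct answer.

reverse | unique | filter_gt(4) | min

Check, running the answer program on each example:
  [4, -36, -31, -47, 4, 22, -6, 6] -> [6, -6, 22, 4, -47, -31, -36, 4] -> [6, -6, 22, 4, -47, -31, -36] -> [6, 22] -> 6
  [16, -37, -45, -48] -> [-48, -45, -37, 16] -> [-48, -45, -37, 16] -> [16] -> 16
  [-29, 17, 2, 49, -37] -> [-37, 49, 2, 17, -29] -> [-37, 49, 2, 17, -29] -> [49, 17] -> 17
  [-44, 50, 21, 38, -40] -> [-40, 38, 21, 50, -44] -> [-40, 38, 21, 50, -44] -> [38, 21, 50] -> 21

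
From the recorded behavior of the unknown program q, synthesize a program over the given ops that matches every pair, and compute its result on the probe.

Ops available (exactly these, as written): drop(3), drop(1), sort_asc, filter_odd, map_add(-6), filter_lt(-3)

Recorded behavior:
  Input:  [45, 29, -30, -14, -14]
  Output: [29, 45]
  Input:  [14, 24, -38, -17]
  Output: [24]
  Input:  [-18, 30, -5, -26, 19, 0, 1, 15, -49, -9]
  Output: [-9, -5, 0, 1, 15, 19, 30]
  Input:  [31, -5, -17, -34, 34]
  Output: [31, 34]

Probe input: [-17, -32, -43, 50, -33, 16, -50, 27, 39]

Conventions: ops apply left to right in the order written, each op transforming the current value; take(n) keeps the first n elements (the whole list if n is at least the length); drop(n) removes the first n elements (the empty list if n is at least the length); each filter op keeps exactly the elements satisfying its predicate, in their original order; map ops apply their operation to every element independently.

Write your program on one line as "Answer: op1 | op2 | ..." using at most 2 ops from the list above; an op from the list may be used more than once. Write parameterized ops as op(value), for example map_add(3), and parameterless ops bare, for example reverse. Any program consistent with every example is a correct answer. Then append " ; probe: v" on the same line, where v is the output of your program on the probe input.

sort_asc | drop(3) ; probe: [-32, -17, 16, 27, 39, 50]

Check, running the answer program on each example:
  [45, 29, -30, -14, -14] -> [-30, -14, -14, 29, 45] -> [29, 45]
  [14, 24, -38, -17] -> [-38, -17, 14, 24] -> [24]
  [-18, 30, -5, -26, 19, 0, 1, 15, -49, -9] -> [-49, -26, -18, -9, -5, 0, 1, 15, 19, 30] -> [-9, -5, 0, 1, 15, 19, 30]
  [31, -5, -17, -34, 34] -> [-34, -17, -5, 31, 34] -> [31, 34]
  probe: [-17, -32, -43, 50, -33, 16, -50, 27, 39] -> [-50, -43, -33, -32, -17, 16, 27, 39, 50] -> [-32, -17, 16, 27, 39, 50]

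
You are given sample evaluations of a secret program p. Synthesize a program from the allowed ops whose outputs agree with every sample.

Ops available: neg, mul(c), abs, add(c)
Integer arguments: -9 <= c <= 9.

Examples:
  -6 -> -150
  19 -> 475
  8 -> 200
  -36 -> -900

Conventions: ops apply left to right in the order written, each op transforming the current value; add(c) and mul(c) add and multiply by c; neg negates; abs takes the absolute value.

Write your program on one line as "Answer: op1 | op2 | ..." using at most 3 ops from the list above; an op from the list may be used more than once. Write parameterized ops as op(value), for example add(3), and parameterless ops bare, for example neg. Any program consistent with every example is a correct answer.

mul(-5) | mul(-5)

Check, running the answer program on each example:
  -6 -> 30 -> -150
  19 -> -95 -> 475
  8 -> -40 -> 200
  -36 -> 180 -> -900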